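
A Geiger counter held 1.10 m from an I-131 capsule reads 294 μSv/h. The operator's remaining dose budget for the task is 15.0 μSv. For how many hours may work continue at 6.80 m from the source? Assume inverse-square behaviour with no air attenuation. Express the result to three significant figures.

Intensity scales as (d₁/d₂)², so rate at 6.80 m:
294 × (1.10/6.80)² = 294 × 0.02617 = 7.694 μSv/h.
Stay time = 15.0 μSv ÷ 7.694 μSv/h = 1.950 h.

1.95 h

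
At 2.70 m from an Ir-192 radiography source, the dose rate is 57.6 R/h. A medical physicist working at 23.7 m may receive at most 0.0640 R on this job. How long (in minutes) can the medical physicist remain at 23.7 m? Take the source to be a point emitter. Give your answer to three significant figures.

5.14 min

By the inverse-square law, rate at 23.7 m:
(2.70/23.7)² = 0.01298, so 57.6 × 0.01298 = 0.7476 R/h.
Stay time = 0.0640 R ÷ 0.7476 R/h = 0.08561 h = 5.137 min.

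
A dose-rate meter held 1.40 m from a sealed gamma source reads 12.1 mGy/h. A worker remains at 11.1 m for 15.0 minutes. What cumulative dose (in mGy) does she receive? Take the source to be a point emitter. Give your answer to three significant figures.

By the inverse-square law, rate at 11.1 m:
(1.40/11.1)² = 0.01591, so 12.1 × 0.01591 = 0.1925 mGy/h.
Dose = rate × time = 0.1925 mGy/h × 0.2500 h = 0.04813 mGy.

0.0481 mGy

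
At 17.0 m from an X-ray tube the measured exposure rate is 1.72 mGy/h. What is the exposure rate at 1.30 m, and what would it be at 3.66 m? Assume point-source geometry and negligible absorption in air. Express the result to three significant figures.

294 mGy/h; 37.1 mGy/h

Applying the 1/r² law,
At 1.30 m: (17.0/1.30)² = 171.0, so 1.72 × 171.0 = 294.1 mGy/h
At 3.66 m: (1.30/3.66)² = 0.1262, so 294.1 × 0.1262 = 37.12 mGy/h.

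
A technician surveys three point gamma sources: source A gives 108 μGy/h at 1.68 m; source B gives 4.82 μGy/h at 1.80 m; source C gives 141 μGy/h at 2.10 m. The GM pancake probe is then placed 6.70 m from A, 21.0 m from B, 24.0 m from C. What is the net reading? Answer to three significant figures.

7.91 μGy/h

Each source contributes Iᵢ·(dᵢ/rᵢ)²; contributions add.
A: 108 × (1.68/6.70)² = 6.790 μGy/h
B: 4.82 × (1.80/21.0)² = 0.03541 μGy/h
C: 141 × (2.10/24.0)² = 1.080 μGy/h
Total = 6.790 + 0.03541 + 1.080 = 7.905 μGy/h.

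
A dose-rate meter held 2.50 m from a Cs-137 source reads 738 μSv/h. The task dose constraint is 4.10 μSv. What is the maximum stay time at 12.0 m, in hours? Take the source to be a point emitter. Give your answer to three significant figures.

Intensity scales as (d₁/d₂)², so rate at 12.0 m:
(2.50/12.0)² = 0.04340, so 738 × 0.04340 = 32.03 μSv/h.
Stay time = 4.10 μSv ÷ 32.03 μSv/h = 0.1280 h.

0.128 h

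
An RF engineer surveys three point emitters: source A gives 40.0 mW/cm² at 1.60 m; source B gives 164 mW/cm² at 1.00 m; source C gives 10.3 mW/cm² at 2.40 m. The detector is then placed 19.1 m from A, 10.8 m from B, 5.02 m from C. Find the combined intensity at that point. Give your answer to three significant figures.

4.04 mW/cm²

By superposition, sum each source's inverse-square contribution:
A: 40.0 × (1.60/19.1)² = 0.2807 mW/cm²
B: 164 × (1.00/10.8)² = 1.406 mW/cm²
C: 10.3 × (2.40/5.02)² = 2.354 mW/cm²
Total = 0.2807 + 1.406 + 2.354 = 4.041 mW/cm².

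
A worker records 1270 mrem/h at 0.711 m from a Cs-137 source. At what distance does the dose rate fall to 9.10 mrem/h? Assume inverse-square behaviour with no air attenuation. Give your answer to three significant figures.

8.40 m

Intensity scales as (d₁/d₂)², so d₂ = d₁·√(I₁/I₂).
I₁/I₂ = 1270/9.10 = 139.6, so d₂ = 0.711 × √139.6 = 8.401 m.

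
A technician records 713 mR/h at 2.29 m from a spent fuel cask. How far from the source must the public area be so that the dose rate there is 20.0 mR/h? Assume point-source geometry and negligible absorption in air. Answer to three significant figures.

13.7 m

Intensity scales as (d₁/d₂)², so d₂ = d₁·√(I₁/I₂).
I₁/I₂ = 713/20.0 = 35.65, so d₂ = 2.29 × √35.65 = 13.67 m.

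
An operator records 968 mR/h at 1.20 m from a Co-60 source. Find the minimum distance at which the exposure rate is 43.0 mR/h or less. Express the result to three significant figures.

5.69 m

Since intensity falls as 1/r², d₂ = d₁·√(I₁/I₂).
I₁/I₂ = 968/43.0 = 22.51, so d₂ = 1.20 × √22.51 = 5.693 m.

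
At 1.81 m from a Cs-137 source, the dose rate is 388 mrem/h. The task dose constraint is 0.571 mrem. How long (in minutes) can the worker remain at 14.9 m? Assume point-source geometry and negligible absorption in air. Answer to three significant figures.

Since intensity falls as 1/r², rate at 14.9 m:
388 × (1.81/14.9)² = 388 × 0.01476 = 5.727 mrem/h.
Stay time = 0.571 mrem ÷ 5.727 mrem/h = 0.09970 h = 5.982 min.

5.98 min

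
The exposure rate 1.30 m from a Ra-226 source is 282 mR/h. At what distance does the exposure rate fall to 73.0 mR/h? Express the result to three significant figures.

Intensity scales as (d₁/d₂)², so d₂ = d₁·√(I₁/I₂).
I₁/I₂ = 282/73.0 = 3.863, so d₂ = 1.30 × √3.863 = 2.555 m.

2.56 m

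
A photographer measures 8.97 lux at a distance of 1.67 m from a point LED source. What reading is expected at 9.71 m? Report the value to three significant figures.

0.265 lux

By the inverse-square law, the rate at 9.71 m is
8.97 × (1.67/9.71)² = 8.97 × 0.02958 = 0.2653 lux.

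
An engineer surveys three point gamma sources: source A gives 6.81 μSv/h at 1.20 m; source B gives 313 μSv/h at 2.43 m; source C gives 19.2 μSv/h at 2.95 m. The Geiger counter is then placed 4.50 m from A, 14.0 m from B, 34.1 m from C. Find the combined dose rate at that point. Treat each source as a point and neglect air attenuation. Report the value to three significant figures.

Each source contributes Iᵢ·(dᵢ/rᵢ)²; contributions add.
A: 6.81 × (1.20/4.50)² = 0.4843 μSv/h
B: 313 × (2.43/14.0)² = 9.430 μSv/h
C: 19.2 × (2.95/34.1)² = 0.1437 μSv/h
Total = 0.4843 + 9.430 + 0.1437 = 10.06 μSv/h.

10.1 μSv/h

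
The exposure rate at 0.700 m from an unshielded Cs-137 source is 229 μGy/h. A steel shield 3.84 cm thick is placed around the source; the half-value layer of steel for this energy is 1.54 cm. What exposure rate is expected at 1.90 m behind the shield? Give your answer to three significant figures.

5.52 μGy/h

Distance alone: (0.700/1.90)² = 0.1357, so 229 × 0.1357 = 31.08 μGy/h.
Shield: 3.84/1.54 = 2.494 half-value layers → attenuation 2^(−2.494) = 0.1775.
Combined: 31.08 × 0.1775 = 5.517 μGy/h.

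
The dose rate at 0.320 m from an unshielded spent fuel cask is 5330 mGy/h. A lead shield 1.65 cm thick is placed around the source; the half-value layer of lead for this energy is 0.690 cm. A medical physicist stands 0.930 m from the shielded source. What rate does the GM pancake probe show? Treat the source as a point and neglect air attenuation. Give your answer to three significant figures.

Distance alone: (0.320/0.930)² = 0.1184, so 5330 × 0.1184 = 631.1 mGy/h.
Shield: 1.65/0.690 = 2.391 half-value layers → attenuation 2^(−2.391) = 0.1907.
Combined: 631.1 × 0.1907 = 120.4 mGy/h.

120 mGy/h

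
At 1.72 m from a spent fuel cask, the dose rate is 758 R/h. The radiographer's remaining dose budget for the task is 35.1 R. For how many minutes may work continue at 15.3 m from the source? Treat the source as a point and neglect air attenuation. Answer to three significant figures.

Intensity scales as (d₁/d₂)², so rate at 15.3 m:
(1.72/15.3)² = 0.01264, so 758 × 0.01264 = 9.581 R/h.
Stay time = 35.1 R ÷ 9.581 R/h = 3.664 h = 219.8 min.

220 min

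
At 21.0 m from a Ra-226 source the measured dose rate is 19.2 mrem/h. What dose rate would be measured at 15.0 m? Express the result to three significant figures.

37.6 mrem/h

Since intensity falls as 1/r², scaling from 21.0 m to 15.0 m:
(21.0/15.0)² = 1.960, so 19.2 × 1.960 = 37.63 mrem/h.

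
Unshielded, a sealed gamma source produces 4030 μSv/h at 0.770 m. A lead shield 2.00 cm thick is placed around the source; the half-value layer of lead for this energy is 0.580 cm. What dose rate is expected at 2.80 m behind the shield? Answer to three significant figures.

27.9 μSv/h

Distance alone: 4030 × (0.770/2.80)² = 4030 × 0.07563 = 304.8 μSv/h.
Shield: 2.00/0.580 = 3.448 half-value layers → attenuation 2^(−3.448) = 0.09163.
Combined: 304.8 × 0.09163 = 27.93 μSv/h.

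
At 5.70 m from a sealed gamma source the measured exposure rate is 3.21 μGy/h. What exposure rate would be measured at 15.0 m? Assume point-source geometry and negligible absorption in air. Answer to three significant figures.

Intensity scales as (d₁/d₂)², so scaling from 5.70 m to 15.0 m:
3.21 × (5.70/15.0)² = 3.21 × 0.1444 = 0.4635 μGy/h.

0.464 μGy/h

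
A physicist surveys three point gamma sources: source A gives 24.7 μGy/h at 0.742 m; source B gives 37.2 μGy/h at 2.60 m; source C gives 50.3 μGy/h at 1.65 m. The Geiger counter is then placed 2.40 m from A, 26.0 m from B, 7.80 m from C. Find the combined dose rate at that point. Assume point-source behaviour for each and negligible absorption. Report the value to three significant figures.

4.98 μGy/h

By superposition, sum each source's inverse-square contribution:
A: 24.7 × (0.742/2.40)² = 2.361 μGy/h
B: 37.2 × (2.60/26.0)² = 0.3720 μGy/h
C: 50.3 × (1.65/7.80)² = 2.251 μGy/h
Total = 2.361 + 0.3720 + 2.251 = 4.984 μGy/h.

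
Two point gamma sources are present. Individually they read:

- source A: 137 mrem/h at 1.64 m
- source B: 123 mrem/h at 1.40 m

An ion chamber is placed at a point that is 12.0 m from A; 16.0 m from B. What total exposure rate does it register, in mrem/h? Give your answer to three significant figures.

3.50 mrem/h

Each source contributes Iᵢ·(dᵢ/rᵢ)²; contributions add.
A: 137 × (1.64/12.0)² = 2.559 mrem/h
B: 123 × (1.40/16.0)² = 0.9417 mrem/h
Total = 2.559 + 0.9417 = 3.501 mrem/h.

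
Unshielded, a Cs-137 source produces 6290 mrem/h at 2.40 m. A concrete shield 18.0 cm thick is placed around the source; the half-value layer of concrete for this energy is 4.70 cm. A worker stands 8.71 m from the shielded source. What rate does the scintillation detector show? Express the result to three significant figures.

Distance alone: 6290 × (2.40/8.71)² = 6290 × 0.07593 = 477.6 mrem/h.
Shield: 18.0/4.70 = 3.830 half-value layers → attenuation 2^(−3.830) = 0.07032.
Combined: 477.6 × 0.07032 = 33.58 mrem/h.

33.6 mrem/h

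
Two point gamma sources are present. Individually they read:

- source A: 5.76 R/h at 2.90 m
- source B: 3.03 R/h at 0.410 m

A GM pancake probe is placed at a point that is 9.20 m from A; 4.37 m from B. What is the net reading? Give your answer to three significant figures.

Each source contributes Iᵢ·(dᵢ/rᵢ)²; contributions add.
A: 5.76 × (2.90/9.20)² = 0.5723 R/h
B: 3.03 × (0.410/4.37)² = 0.02667 R/h
Total = 0.5723 + 0.02667 = 0.5990 R/h.

0.599 R/h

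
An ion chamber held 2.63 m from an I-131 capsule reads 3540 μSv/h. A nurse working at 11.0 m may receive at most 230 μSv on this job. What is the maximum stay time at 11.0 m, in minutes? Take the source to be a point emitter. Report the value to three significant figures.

Since intensity falls as 1/r², rate at 11.0 m:
3540 × (2.63/11.0)² = 3540 × 0.05716 = 202.3 μSv/h.
Stay time = 230 μSv ÷ 202.3 μSv/h = 1.137 h = 68.22 min.

68.2 min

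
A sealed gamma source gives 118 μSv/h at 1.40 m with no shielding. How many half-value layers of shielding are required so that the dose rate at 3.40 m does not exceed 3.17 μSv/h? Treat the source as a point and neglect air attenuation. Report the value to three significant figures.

2.66 half-value layers

At 3.40 m, distance alone gives 118 × (1.40/3.40)² = 118 × 0.1696 = 20.01 μSv/h.
Further attenuation needed: 20.01/3.17 = 6.312.
n = log₂(6.312) = 2.658 half-value layers.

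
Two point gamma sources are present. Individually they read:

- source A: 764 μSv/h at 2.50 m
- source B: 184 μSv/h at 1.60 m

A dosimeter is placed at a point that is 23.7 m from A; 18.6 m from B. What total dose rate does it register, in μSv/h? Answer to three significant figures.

By superposition, sum each source's inverse-square contribution:
A: 764 × (2.50/23.7)² = 8.501 μSv/h
B: 184 × (1.60/18.6)² = 1.362 μSv/h
Total = 8.501 + 1.362 = 9.863 μSv/h.

9.86 μSv/h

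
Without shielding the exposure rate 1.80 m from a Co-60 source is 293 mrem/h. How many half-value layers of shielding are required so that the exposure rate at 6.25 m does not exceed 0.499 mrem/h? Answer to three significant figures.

5.61 half-value layers

At 6.25 m, distance alone gives 293 × (1.80/6.25)² = 293 × 0.08294 = 24.30 mrem/h.
Further attenuation needed: 24.30/0.499 = 48.70.
n = log₂(48.70) = 5.606 half-value layers.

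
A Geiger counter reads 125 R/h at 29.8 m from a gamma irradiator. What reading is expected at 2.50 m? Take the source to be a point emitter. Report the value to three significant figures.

Applying the 1/r² law, the rate at 2.50 m is
125 × (29.8/2.50)² = 125 × 142.1 = 17760 R/h.

17800 R/h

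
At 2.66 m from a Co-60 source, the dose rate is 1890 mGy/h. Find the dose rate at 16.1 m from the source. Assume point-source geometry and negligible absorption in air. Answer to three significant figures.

Applying the 1/r² law, the rate at 16.1 m is
(2.66/16.1)² = 0.02730, so 1890 × 0.02730 = 51.60 mGy/h.

51.6 mGy/h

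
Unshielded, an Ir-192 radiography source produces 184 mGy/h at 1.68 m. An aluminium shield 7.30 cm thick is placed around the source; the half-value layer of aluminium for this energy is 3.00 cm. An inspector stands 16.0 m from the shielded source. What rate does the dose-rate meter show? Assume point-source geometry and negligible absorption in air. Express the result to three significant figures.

0.376 mGy/h

Distance alone: (1.68/16.0)² = 0.01102, so 184 × 0.01102 = 2.028 mGy/h.
Shield: 7.30/3.00 = 2.433 half-value layers → attenuation 2^(−2.433) = 0.1852.
Combined: 2.028 × 0.1852 = 0.3756 mGy/h.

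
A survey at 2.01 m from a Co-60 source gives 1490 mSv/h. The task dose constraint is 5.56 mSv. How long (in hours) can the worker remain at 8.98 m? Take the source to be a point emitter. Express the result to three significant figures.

0.0745 h

Applying the 1/r² law, rate at 8.98 m:
(2.01/8.98)² = 0.05010, so 1490 × 0.05010 = 74.65 mSv/h.
Stay time = 5.56 mSv ÷ 74.65 mSv/h = 0.07448 h.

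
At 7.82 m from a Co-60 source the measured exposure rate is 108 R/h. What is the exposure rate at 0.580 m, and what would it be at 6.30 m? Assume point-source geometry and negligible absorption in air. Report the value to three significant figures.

19600 R/h; 166 R/h

Applying the 1/r² law,
At 0.580 m: (7.82/0.580)² = 181.8, so 108 × 181.8 = 19630 R/h
At 6.30 m: (0.580/6.30)² = 0.008476, so 19630 × 0.008476 = 166.4 R/h.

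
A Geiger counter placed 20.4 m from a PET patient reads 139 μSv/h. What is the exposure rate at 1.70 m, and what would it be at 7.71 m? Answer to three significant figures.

20000 μSv/h; 973 μSv/h

Intensity scales as (d₁/d₂)², so
At 1.70 m: (20.4/1.70)² = 144.0, so 139 × 144.0 = 20020 μSv/h
At 7.71 m: 20020 × (1.70/7.71)² = 20020 × 0.04862 = 973.4 μSv/h.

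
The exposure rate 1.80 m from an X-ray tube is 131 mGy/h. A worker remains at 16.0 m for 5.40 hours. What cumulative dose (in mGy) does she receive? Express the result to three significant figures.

By the inverse-square law, rate at 16.0 m:
131 × (1.80/16.0)² = 131 × 0.01266 = 1.658 mGy/h.
Dose = rate × time = 1.658 mGy/h × 5.400 h = 8.953 mGy.

8.95 mGy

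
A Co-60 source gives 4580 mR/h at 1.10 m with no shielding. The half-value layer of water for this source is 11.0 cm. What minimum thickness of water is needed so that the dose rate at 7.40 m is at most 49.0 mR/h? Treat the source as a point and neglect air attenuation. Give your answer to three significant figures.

At 7.40 m, distance alone gives 4580 × (1.10/7.40)² = 4580 × 0.02210 = 101.2 mR/h.
Further attenuation needed: 101.2/49.0 = 2.065.
n = log₂(2.065) = 1.046 half-value layers.
Thickness = 1.046 × 11.0 cm = 11.51 cm.

11.5 cm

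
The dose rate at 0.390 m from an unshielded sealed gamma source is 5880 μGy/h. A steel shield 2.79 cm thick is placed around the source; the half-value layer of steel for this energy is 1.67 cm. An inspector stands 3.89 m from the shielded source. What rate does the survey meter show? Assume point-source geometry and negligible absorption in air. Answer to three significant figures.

18.6 μGy/h

Distance alone: (0.390/3.89)² = 0.01005, so 5880 × 0.01005 = 59.09 μGy/h.
Shield: 2.79/1.67 = 1.671 half-value layers → attenuation 2^(−1.671) = 0.3140.
Combined: 59.09 × 0.3140 = 18.55 μGy/h.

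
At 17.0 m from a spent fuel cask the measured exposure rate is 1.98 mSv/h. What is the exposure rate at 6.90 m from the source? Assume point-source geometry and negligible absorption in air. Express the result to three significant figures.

By the inverse-square law, scaling from 17.0 m to 6.90 m:
(17.0/6.90)² = 6.070, so 1.98 × 6.070 = 12.02 mSv/h.

12.0 mSv/h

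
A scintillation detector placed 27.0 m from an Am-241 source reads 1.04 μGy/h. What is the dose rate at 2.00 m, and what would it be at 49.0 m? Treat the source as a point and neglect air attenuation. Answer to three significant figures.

190 μGy/h; 0.316 μGy/h

Since intensity falls as 1/r²,
At 2.00 m: 1.04 × (27.0/2.00)² = 1.04 × 182.2 = 189.5 μGy/h
At 49.0 m: 189.5 × (2.00/49.0)² = 189.5 × 0.001666 = 0.3157 μGy/h.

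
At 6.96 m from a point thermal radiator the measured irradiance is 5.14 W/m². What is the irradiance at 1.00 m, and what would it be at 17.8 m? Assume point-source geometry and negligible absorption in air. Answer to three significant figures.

249 W/m²; 0.786 W/m²

Intensity scales as (d₁/d₂)², so
At 1.00 m: 5.14 × (6.96/1.00)² = 5.14 × 48.44 = 249.0 W/m²
At 17.8 m: (1.00/17.8)² = 0.003156, so 249.0 × 0.003156 = 0.7858 W/m².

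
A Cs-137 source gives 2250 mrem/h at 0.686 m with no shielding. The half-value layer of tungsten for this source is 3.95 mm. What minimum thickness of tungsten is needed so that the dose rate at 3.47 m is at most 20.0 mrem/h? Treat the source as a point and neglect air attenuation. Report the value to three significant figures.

At 3.47 m, distance alone gives (0.686/3.47)² = 0.03908, so 2250 × 0.03908 = 87.93 mrem/h.
Further attenuation needed: 87.93/20.0 = 4.397.
n = log₂(4.397) = 2.137 half-value layers.
Thickness = 2.137 × 3.95 mm = 8.441 mm.

8.44 mm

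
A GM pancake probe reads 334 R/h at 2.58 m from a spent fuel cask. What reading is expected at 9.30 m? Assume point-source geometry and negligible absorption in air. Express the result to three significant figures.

25.7 R/h

Intensity scales as (d₁/d₂)², so the rate at 9.30 m is
(2.58/9.30)² = 0.07696, so 334 × 0.07696 = 25.70 R/h.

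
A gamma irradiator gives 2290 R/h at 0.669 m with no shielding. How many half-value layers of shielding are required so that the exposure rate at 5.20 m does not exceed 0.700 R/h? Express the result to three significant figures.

5.76 half-value layers

At 5.20 m, distance alone gives (0.669/5.20)² = 0.01655, so 2290 × 0.01655 = 37.90 R/h.
Further attenuation needed: 37.90/0.700 = 54.14.
n = log₂(54.14) = 5.759 half-value layers.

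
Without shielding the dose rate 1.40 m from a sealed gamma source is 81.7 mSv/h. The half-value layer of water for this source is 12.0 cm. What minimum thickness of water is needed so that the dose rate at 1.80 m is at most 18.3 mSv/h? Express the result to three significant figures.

17.2 cm

At 1.80 m, distance alone gives (1.40/1.80)² = 0.6049, so 81.7 × 0.6049 = 49.42 mSv/h.
Further attenuation needed: 49.42/18.3 = 2.701.
n = log₂(2.701) = 1.433 half-value layers.
Thickness = 1.433 × 12.0 cm = 17.20 cm.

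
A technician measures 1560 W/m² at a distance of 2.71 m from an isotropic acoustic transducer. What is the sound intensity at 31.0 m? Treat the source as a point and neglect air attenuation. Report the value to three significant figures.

11.9 W/m²

Using I₁d₁² = I₂d₂², the rate at 31.0 m is
1560 × (2.71/31.0)² = 1560 × 0.007642 = 11.92 W/m².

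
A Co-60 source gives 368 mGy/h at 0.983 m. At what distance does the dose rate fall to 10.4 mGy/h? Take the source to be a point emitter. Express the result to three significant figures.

5.85 m

By the inverse-square law, d₂ = d₁·√(I₁/I₂).
I₁/I₂ = 368/10.4 = 35.38, so d₂ = 0.983 × √35.38 = 5.847 m.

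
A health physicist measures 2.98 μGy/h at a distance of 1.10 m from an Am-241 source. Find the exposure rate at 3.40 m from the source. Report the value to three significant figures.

By the inverse-square law, the rate at 3.40 m is
2.98 × (1.10/3.40)² = 2.98 × 0.1047 = 0.3120 μGy/h.

0.312 μGy/h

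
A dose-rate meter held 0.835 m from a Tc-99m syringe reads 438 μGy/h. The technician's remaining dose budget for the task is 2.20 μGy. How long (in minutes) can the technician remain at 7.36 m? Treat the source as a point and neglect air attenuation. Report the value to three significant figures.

Using I₁d₁² = I₂d₂², rate at 7.36 m:
(0.835/7.36)² = 0.01287, so 438 × 0.01287 = 5.637 μGy/h.
Stay time = 2.20 μGy ÷ 5.637 μGy/h = 0.3903 h = 23.42 min.

23.4 min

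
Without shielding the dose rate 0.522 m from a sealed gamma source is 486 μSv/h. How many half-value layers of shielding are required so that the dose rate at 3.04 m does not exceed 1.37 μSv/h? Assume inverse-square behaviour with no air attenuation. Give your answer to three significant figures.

At 3.04 m, distance alone gives (0.522/3.04)² = 0.02948, so 486 × 0.02948 = 14.33 μSv/h.
Further attenuation needed: 14.33/1.37 = 10.46.
n = log₂(10.46) = 3.387 half-value layers.

3.39 half-value layers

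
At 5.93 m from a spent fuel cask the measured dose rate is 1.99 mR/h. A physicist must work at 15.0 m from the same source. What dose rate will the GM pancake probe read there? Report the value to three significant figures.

0.311 mR/h

Applying the 1/r² law, scaling from 5.93 m to 15.0 m:
1.99 × (5.93/15.0)² = 1.99 × 0.1563 = 0.3110 mR/h.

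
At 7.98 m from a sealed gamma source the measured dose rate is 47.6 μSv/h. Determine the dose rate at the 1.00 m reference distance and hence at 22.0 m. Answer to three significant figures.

Applying the 1/r² law,
At 1.00 m: (7.98/1.00)² = 63.68, so 47.6 × 63.68 = 3031 μSv/h
At 22.0 m: 3031 × (1.00/22.0)² = 3031 × 0.002066 = 6.262 μSv/h.

3030 μSv/h; 6.26 μSv/h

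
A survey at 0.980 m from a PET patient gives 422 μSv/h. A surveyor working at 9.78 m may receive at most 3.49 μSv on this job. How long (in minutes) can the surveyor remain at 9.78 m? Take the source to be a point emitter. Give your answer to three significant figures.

49.4 min

Intensity scales as (d₁/d₂)², so rate at 9.78 m:
422 × (0.980/9.78)² = 422 × 0.01004 = 4.237 μSv/h.
Stay time = 3.49 μSv ÷ 4.237 μSv/h = 0.8237 h = 49.42 min.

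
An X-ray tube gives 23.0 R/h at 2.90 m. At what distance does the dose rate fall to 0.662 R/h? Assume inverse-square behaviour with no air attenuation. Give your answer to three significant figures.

17.1 m

Applying the 1/r² law, d₂ = d₁·√(I₁/I₂).
I₁/I₂ = 23.0/0.662 = 34.74, so d₂ = 2.90 × √34.74 = 17.09 m.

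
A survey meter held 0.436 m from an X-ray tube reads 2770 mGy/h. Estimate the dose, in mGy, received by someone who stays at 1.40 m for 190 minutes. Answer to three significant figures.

851 mGy

Intensity scales as (d₁/d₂)², so rate at 1.40 m:
2770 × (0.436/1.40)² = 2770 × 0.09699 = 268.7 mGy/h.
Dose = rate × time = 268.7 mGy/h × 3.167 h = 851.0 mGy.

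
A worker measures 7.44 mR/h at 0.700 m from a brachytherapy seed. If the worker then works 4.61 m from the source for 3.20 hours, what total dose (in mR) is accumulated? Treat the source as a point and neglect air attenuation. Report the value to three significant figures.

Since intensity falls as 1/r², rate at 4.61 m:
7.44 × (0.700/4.61)² = 7.44 × 0.02306 = 0.1716 mR/h.
Dose = rate × time = 0.1716 mR/h × 3.200 h = 0.5491 mR.

0.549 mR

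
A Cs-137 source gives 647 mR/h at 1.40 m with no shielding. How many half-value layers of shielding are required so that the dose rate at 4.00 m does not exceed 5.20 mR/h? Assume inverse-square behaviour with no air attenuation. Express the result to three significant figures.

3.93 half-value layers

At 4.00 m, distance alone gives (1.40/4.00)² = 0.1225, so 647 × 0.1225 = 79.26 mR/h.
Further attenuation needed: 79.26/5.20 = 15.24.
n = log₂(15.24) = 3.930 half-value layers.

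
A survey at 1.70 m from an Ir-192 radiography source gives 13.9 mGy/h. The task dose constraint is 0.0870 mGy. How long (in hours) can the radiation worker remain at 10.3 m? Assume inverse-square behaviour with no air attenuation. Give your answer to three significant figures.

0.230 h

Since intensity falls as 1/r², rate at 10.3 m:
13.9 × (1.70/10.3)² = 13.9 × 0.02724 = 0.3786 mGy/h.
Stay time = 0.0870 mGy ÷ 0.3786 mGy/h = 0.2298 h.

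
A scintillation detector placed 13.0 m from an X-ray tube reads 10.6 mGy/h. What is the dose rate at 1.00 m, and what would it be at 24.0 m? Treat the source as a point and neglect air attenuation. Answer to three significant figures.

1790 mGy/h; 3.11 mGy/h

Using I₁d₁² = I₂d₂²,
At 1.00 m: (13.0/1.00)² = 169.0, so 10.6 × 169.0 = 1791 mGy/h
At 24.0 m: (1.00/24.0)² = 0.001736, so 1791 × 0.001736 = 3.109 mGy/h.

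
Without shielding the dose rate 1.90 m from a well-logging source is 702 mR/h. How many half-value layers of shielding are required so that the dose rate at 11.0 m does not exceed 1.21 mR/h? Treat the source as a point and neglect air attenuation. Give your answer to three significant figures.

4.11 half-value layers

At 11.0 m, distance alone gives 702 × (1.90/11.0)² = 702 × 0.02983 = 20.94 mR/h.
Further attenuation needed: 20.94/1.21 = 17.31.
n = log₂(17.31) = 4.114 half-value layers.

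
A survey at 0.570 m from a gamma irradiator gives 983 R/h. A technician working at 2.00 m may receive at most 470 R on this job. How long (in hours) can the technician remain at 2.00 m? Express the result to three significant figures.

By the inverse-square law, rate at 2.00 m:
983 × (0.570/2.00)² = 983 × 0.08122 = 79.84 R/h.
Stay time = 470 R ÷ 79.84 R/h = 5.887 h.

5.89 h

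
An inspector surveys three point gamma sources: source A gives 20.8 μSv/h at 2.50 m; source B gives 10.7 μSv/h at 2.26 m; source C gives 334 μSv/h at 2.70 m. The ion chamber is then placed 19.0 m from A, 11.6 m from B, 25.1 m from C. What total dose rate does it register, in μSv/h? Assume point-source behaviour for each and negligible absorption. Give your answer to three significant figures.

4.63 μSv/h

Each source contributes Iᵢ·(dᵢ/rᵢ)²; contributions add.
A: 20.8 × (2.50/19.0)² = 0.3601 μSv/h
B: 10.7 × (2.26/11.6)² = 0.4061 μSv/h
C: 334 × (2.70/25.1)² = 3.865 μSv/h
Total = 0.3601 + 0.4061 + 3.865 = 4.631 μSv/h.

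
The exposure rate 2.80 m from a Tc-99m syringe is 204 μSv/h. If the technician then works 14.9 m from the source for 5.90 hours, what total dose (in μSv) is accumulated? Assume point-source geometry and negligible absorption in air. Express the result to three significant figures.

42.5 μSv

By the inverse-square law, rate at 14.9 m:
204 × (2.80/14.9)² = 204 × 0.03531 = 7.203 μSv/h.
Dose = rate × time = 7.203 μSv/h × 5.900 h = 42.50 μSv.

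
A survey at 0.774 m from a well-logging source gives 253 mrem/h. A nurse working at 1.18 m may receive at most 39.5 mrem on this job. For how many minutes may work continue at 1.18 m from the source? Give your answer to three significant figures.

21.8 min

Intensity scales as (d₁/d₂)², so rate at 1.18 m:
253 × (0.774/1.18)² = 253 × 0.4302 = 108.8 mrem/h.
Stay time = 39.5 mrem ÷ 108.8 mrem/h = 0.3631 h = 21.79 min.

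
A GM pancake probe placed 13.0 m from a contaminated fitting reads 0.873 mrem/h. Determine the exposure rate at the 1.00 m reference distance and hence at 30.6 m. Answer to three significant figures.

148 mrem/h; 0.158 mrem/h

Applying the 1/r² law,
At 1.00 m: (13.0/1.00)² = 169.0, so 0.873 × 169.0 = 147.5 mrem/h
At 30.6 m: (1.00/30.6)² = 0.001068, so 147.5 × 0.001068 = 0.1575 mrem/h.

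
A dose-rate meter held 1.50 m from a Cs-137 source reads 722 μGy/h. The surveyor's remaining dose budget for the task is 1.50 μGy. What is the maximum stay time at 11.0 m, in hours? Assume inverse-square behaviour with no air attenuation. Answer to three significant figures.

0.112 h

Applying the 1/r² law, rate at 11.0 m:
722 × (1.50/11.0)² = 722 × 0.01860 = 13.43 μGy/h.
Stay time = 1.50 μGy ÷ 13.43 μGy/h = 0.1117 h.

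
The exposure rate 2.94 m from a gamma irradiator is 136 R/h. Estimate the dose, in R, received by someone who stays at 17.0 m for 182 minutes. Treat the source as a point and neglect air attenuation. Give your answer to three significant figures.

12.3 R

Using I₁d₁² = I₂d₂², rate at 17.0 m:
136 × (2.94/17.0)² = 136 × 0.02991 = 4.068 R/h.
Dose = rate × time = 4.068 R/h × 3.033 h = 12.34 R.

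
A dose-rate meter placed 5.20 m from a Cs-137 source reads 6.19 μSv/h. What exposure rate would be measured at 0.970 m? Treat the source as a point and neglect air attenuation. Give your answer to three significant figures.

178 μSv/h

Using I₁d₁² = I₂d₂², scaling from 5.20 m to 0.970 m:
6.19 × (5.20/0.970)² = 6.19 × 28.74 = 177.9 μSv/h.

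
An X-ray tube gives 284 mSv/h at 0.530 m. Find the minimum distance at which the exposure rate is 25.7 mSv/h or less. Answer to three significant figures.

1.76 m

By the inverse-square law, d₂ = d₁·√(I₁/I₂).
I₁/I₂ = 284/25.7 = 11.05, so d₂ = 0.530 × √11.05 = 1.762 m.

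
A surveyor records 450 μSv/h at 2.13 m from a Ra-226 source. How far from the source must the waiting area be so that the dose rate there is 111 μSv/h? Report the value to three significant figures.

Since intensity falls as 1/r², d₂ = d₁·√(I₁/I₂).
I₁/I₂ = 450/111 = 4.054, so d₂ = 2.13 × √4.054 = 4.289 m.

4.29 m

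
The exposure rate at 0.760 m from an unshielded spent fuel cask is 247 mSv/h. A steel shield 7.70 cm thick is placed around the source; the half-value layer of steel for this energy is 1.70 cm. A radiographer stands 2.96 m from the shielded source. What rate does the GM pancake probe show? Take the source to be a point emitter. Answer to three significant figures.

0.705 mSv/h

Distance alone: (0.760/2.96)² = 0.06592, so 247 × 0.06592 = 16.28 mSv/h.
Shield: 7.70/1.70 = 4.529 half-value layers → attenuation 2^(−4.529) = 0.04331.
Combined: 16.28 × 0.04331 = 0.7051 mSv/h.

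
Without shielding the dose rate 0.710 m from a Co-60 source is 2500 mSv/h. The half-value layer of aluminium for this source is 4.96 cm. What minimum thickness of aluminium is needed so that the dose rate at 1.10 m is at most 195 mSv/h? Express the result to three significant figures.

12.0 cm

At 1.10 m, distance alone gives (0.710/1.10)² = 0.4166, so 2500 × 0.4166 = 1042 mSv/h.
Further attenuation needed: 1042/195 = 5.344.
n = log₂(5.344) = 2.418 half-value layers.
Thickness = 2.418 × 4.96 cm = 11.99 cm.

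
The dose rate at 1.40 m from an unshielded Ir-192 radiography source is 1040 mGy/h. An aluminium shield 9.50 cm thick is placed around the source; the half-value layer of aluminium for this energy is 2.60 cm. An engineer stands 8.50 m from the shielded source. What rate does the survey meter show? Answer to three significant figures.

2.24 mGy/h

Distance alone: 1040 × (1.40/8.50)² = 1040 × 0.02713 = 28.22 mGy/h.
Shield: 9.50/2.60 = 3.654 half-value layers → attenuation 2^(−3.654) = 0.07944.
Combined: 28.22 × 0.07944 = 2.242 mGy/h.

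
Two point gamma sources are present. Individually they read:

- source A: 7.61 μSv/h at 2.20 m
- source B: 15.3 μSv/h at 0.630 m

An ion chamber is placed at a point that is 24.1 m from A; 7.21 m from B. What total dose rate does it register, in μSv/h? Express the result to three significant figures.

Each source contributes Iᵢ·(dᵢ/rᵢ)²; contributions add.
A: 7.61 × (2.20/24.1)² = 0.06342 μSv/h
B: 15.3 × (0.630/7.21)² = 0.1168 μSv/h
Total = 0.06342 + 0.1168 = 0.1802 μSv/h.

0.180 μSv/h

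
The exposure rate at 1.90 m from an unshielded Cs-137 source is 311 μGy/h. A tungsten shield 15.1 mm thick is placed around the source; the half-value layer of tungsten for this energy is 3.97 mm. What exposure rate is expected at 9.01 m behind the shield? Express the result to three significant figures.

Distance alone: 311 × (1.90/9.01)² = 311 × 0.04447 = 13.83 μGy/h.
Shield: 15.1/3.97 = 3.804 half-value layers → attenuation 2^(−3.804) = 0.07159.
Combined: 13.83 × 0.07159 = 0.9901 μGy/h.

0.990 μGy/h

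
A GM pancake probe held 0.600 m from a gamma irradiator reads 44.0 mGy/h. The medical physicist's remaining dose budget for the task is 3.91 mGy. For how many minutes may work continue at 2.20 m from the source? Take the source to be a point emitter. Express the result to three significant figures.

71.7 min

By the inverse-square law, rate at 2.20 m:
(0.600/2.20)² = 0.07438, so 44.0 × 0.07438 = 3.273 mGy/h.
Stay time = 3.91 mGy ÷ 3.273 mGy/h = 1.195 h = 71.70 min.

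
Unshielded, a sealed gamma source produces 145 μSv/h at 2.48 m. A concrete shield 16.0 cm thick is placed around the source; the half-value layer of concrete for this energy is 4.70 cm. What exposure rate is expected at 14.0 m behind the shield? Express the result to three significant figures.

0.430 μSv/h

Distance alone: (2.48/14.0)² = 0.03138, so 145 × 0.03138 = 4.550 μSv/h.
Shield: 16.0/4.70 = 3.404 half-value layers → attenuation 2^(−3.404) = 0.09447.
Combined: 4.550 × 0.09447 = 0.4298 μSv/h.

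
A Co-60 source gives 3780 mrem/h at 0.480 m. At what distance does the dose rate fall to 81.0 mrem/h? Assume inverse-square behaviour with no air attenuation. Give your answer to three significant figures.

3.28 m

Since intensity falls as 1/r², d₂ = d₁·√(I₁/I₂).
I₁/I₂ = 3780/81.0 = 46.67, so d₂ = 0.480 × √46.67 = 3.279 m.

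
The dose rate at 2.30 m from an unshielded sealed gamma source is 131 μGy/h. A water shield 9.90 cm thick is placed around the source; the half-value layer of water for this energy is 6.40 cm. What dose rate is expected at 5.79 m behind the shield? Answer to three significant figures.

Distance alone: (2.30/5.79)² = 0.1578, so 131 × 0.1578 = 20.67 μGy/h.
Shield: 9.90/6.40 = 1.547 half-value layers → attenuation 2^(−1.547) = 0.3422.
Combined: 20.67 × 0.3422 = 7.073 μGy/h.

7.07 μGy/h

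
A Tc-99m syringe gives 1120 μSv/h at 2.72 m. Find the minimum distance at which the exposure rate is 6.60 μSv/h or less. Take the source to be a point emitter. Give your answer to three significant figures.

Applying the 1/r² law, d₂ = d₁·√(I₁/I₂).
I₁/I₂ = 1120/6.60 = 169.7, so d₂ = 2.72 × √169.7 = 35.43 m.

35.4 m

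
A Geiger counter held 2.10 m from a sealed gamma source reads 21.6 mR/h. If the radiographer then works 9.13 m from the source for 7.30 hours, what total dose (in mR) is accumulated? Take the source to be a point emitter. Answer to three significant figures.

Applying the 1/r² law, rate at 9.13 m:
(2.10/9.13)² = 0.05291, so 21.6 × 0.05291 = 1.143 mR/h.
Dose = rate × time = 1.143 mR/h × 7.300 h = 8.344 mR.

8.34 mR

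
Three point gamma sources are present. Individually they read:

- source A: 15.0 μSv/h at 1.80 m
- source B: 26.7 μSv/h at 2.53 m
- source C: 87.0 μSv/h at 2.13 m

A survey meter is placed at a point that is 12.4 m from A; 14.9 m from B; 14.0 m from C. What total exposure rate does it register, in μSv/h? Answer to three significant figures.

By superposition, sum each source's inverse-square contribution:
A: 15.0 × (1.80/12.4)² = 0.3161 μSv/h
B: 26.7 × (2.53/14.9)² = 0.7698 μSv/h
C: 87.0 × (2.13/14.0)² = 2.014 μSv/h
Total = 0.3161 + 0.7698 + 2.014 = 3.100 μSv/h.

3.10 μSv/h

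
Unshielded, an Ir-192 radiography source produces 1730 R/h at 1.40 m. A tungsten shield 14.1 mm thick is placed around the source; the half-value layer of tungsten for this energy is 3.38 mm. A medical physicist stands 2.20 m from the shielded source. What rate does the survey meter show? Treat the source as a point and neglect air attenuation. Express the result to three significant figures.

Distance alone: (1.40/2.20)² = 0.4050, so 1730 × 0.4050 = 700.7 R/h.
Shield: 14.1/3.38 = 4.172 half-value layers → attenuation 2^(−4.172) = 0.05548.
Combined: 700.7 × 0.05548 = 38.87 R/h.

38.9 R/h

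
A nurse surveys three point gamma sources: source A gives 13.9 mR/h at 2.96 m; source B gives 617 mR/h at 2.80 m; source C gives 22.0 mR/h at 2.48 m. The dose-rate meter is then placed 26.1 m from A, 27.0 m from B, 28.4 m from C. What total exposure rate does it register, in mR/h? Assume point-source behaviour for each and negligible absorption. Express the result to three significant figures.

Each source contributes Iᵢ·(dᵢ/rᵢ)²; contributions add.
A: 13.9 × (2.96/26.1)² = 0.1788 mR/h
B: 617 × (2.80/27.0)² = 6.636 mR/h
C: 22.0 × (2.48/28.4)² = 0.1678 mR/h
Total = 0.1788 + 6.636 + 0.1678 = 6.983 mR/h.

6.98 mR/h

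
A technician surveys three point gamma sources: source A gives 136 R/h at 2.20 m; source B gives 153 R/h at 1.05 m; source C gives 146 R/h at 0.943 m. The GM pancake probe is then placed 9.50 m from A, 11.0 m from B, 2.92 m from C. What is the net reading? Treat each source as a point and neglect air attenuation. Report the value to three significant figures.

By superposition, sum each source's inverse-square contribution:
A: 136 × (2.20/9.50)² = 7.294 R/h
B: 153 × (1.05/11.0)² = 1.394 R/h
C: 146 × (0.943/2.92)² = 15.23 R/h
Total = 7.294 + 1.394 + 15.23 = 23.92 R/h.

23.9 R/h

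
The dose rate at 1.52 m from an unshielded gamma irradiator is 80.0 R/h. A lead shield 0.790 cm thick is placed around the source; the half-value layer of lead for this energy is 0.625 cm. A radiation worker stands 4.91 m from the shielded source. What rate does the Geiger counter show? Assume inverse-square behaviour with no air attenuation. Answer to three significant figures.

Distance alone: (1.52/4.91)² = 0.09584, so 80.0 × 0.09584 = 7.667 R/h.
Shield: 0.790/0.625 = 1.264 half-value layers → attenuation 2^(−1.264) = 0.4164.
Combined: 7.667 × 0.4164 = 3.193 R/h.

3.19 R/h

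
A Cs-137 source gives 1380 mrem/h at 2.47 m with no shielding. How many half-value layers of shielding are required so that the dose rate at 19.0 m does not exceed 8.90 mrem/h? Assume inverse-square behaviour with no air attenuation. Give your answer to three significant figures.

At 19.0 m, distance alone gives (2.47/19.0)² = 0.01690, so 1380 × 0.01690 = 23.32 mrem/h.
Further attenuation needed: 23.32/8.90 = 2.620.
n = log₂(2.620) = 1.390 half-value layers.

1.39 half-value layers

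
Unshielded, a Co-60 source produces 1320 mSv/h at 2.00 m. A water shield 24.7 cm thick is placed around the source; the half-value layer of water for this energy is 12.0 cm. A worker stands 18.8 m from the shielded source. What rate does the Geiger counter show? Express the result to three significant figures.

Distance alone: 1320 × (2.00/18.8)² = 1320 × 0.01132 = 14.94 mSv/h.
Shield: 24.7/12.0 = 2.058 half-value layers → attenuation 2^(−2.058) = 0.2401.
Combined: 14.94 × 0.2401 = 3.587 mSv/h.

3.59 mSv/h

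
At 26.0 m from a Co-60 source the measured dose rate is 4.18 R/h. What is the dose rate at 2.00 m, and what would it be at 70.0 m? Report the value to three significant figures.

Using I₁d₁² = I₂d₂²,
At 2.00 m: 4.18 × (26.0/2.00)² = 4.18 × 169.0 = 706.4 R/h
At 70.0 m: (2.00/70.0)² = 0.0008163, so 706.4 × 0.0008163 = 0.5766 R/h.

706 R/h; 0.577 R/h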